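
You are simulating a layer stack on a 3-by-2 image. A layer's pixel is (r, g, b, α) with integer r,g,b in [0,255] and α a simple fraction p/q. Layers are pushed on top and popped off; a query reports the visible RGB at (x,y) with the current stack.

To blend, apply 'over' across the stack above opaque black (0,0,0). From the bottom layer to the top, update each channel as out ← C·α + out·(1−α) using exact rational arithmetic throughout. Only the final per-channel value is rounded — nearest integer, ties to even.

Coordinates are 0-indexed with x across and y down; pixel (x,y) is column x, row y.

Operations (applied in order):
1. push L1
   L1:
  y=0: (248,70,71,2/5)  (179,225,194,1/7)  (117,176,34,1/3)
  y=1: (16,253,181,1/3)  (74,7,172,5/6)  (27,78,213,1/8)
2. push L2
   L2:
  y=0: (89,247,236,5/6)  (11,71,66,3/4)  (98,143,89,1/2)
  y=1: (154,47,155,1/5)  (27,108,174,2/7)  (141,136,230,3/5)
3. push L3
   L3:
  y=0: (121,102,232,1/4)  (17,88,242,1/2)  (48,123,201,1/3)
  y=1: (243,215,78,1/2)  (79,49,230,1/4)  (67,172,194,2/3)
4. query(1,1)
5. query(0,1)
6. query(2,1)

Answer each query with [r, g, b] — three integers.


at x=1,y=1 over L1,L2,L3:
L1 α=5/6: [185/3, 35/6, 430/3]
L2 α=2/7: [1087/21, 1471/42, 3194/21]
L3 α=1/4: [410/7, 2157/56, 1201/7]
= [59, 39, 172]

query (0,1) [L1,L2,L3] — begin 0,0,0
+L1 (α=1/3) → [16/3, 253/3, 181/3]
+L2 (α=1/5) → [526/15, 1153/15, 1189/15]
+L3 (α=1/2) → [4171/30, 2189/15, 2359/30]
→ [139, 146, 79]

at x=2,y=1 over L1,L2,L3:
after L1 α=1/8: [27/8, 39/4, 213/8]
after L2 α=3/5: [1719/20, 171/2, 2973/20]
after L3 α=2/3: [4399/60, 859/6, 10733/60]
= [73, 143, 179]


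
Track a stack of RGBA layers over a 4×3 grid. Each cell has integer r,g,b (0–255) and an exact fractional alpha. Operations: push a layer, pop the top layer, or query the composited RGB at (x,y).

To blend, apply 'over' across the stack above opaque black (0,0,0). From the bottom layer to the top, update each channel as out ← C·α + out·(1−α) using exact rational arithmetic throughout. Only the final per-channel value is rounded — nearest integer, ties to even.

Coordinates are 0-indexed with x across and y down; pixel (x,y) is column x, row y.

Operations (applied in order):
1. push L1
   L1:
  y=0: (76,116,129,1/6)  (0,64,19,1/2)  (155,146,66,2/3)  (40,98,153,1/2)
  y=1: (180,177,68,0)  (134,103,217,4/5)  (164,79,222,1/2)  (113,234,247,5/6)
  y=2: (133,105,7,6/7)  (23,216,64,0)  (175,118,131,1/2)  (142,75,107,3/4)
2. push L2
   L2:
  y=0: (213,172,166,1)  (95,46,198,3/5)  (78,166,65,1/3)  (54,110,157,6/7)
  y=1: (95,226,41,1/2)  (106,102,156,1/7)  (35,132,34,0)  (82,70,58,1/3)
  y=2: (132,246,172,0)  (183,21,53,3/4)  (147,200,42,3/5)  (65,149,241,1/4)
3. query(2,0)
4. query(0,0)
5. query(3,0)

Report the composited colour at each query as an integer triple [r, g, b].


at x=2,y=0 over L1,L2:
+L1 (α=2/3) → [310/3, 292/3, 44]
+L2 (α=1/3) → [854/9, 1082/9, 51]
→ [95, 120, 51]

(0,0) stack=L1,L2; from [0,0,0]:
after L1 α=1/6: [38/3, 58/3, 43/2]
after L2 α=1: [213, 172, 166]
rounded: [213, 172, 166]

query (3,0) [L1,L2] — begin 0,0,0
after L1 α=1/2: [20, 49, 153/2]
after L2 α=6/7: [344/7, 709/7, 291/2]
= [49, 101, 146]


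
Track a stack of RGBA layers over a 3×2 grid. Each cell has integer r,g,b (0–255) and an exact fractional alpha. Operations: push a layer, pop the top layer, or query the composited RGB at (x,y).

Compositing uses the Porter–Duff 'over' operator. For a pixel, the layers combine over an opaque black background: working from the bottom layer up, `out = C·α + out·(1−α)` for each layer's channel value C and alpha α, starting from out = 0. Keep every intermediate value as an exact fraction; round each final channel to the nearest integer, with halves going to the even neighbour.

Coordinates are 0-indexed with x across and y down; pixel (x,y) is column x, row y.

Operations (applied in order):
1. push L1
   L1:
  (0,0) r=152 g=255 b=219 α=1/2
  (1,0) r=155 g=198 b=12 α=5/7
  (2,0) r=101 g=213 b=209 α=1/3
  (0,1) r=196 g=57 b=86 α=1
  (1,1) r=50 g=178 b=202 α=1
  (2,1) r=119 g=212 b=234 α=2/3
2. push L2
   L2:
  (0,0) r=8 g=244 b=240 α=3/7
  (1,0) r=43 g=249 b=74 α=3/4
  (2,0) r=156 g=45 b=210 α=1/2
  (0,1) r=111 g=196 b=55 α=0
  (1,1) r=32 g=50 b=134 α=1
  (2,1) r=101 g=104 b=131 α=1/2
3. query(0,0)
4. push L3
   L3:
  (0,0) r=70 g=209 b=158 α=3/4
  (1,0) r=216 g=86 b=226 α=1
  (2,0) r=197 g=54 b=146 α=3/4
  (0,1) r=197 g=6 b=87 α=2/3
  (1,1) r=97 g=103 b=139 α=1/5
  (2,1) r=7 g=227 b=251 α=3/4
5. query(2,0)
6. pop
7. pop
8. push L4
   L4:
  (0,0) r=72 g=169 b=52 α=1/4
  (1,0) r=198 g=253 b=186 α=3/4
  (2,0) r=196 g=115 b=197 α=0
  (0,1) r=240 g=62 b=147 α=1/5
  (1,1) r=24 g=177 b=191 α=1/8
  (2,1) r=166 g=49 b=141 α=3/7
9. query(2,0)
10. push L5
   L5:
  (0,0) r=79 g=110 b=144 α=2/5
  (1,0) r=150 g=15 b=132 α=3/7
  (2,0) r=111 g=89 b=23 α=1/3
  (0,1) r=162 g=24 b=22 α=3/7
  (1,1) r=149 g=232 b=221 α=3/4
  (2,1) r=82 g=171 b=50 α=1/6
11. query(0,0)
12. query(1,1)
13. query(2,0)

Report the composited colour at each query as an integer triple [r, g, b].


query (0,0) [L1,L2] — begin 0,0,0
after L1 α=1/2: [76, 255/2, 219/2]
after L2 α=3/7: [328/7, 1242/7, 1158/7]
→ [47, 177, 165]

(2,0) stack=L1,L2,L3; from [0,0,0]:
+L1 (α=1/3) → [101/3, 71, 209/3]
+L2 (α=1/2) → [569/6, 58, 839/6]
+L3 (α=3/4) → [4115/24, 55, 3467/24]
→ [171, 55, 144]

query (2,0) [L1,L4] — begin 0,0,0
after L1 α=1/3: [101/3, 71, 209/3]
after L4 α=0: [101/3, 71, 209/3]
= [34, 71, 70]

at x=0,y=0 over L1,L4,L5:
+L1 (α=1/2) → [76, 255/2, 219/2]
+L4 (α=1/4) → [75, 1103/8, 761/8]
+L5 (α=2/5) → [383/5, 5069/40, 4587/40]
= [77, 127, 115]

(1,1) stack=L1,L4,L5; from [0,0,0]:
after L1 α=1: [50, 178, 202]
after L4 α=1/8: [187/4, 1423/8, 1605/8]
after L5 α=3/4: [1975/16, 6991/32, 6909/32]
→ [123, 218, 216]

at x=2,y=0 over L1,L4,L5:
after L1 α=1/3: [101/3, 71, 209/3]
after L4 α=0: [101/3, 71, 209/3]
after L5 α=1/3: [535/9, 77, 487/9]
rounded: [59, 77, 54]


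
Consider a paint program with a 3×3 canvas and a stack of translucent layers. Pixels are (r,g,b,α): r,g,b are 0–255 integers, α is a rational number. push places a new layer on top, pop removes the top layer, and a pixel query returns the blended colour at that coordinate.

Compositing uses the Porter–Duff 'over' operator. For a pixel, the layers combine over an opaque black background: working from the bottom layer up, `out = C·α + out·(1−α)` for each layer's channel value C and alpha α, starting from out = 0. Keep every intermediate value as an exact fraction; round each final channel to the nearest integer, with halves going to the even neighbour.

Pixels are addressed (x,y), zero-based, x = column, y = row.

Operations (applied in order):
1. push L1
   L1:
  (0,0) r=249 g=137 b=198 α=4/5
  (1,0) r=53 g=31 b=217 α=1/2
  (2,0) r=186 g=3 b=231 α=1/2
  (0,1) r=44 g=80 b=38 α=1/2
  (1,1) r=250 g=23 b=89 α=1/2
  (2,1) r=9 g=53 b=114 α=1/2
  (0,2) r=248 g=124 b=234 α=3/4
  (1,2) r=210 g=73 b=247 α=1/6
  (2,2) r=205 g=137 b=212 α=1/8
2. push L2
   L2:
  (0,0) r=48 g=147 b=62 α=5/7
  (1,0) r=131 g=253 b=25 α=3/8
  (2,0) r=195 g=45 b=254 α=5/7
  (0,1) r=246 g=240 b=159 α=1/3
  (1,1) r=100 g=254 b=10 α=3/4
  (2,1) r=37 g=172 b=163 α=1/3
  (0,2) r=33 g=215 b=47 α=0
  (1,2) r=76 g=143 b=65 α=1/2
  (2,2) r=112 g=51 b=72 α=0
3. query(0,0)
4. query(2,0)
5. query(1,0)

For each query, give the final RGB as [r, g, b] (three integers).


at x=0,y=0 over L1,L2:
+L1 (α=4/5) → [996/5, 548/5, 792/5]
+L2 (α=5/7) → [456/5, 4771/35, 3134/35]
= [91, 136, 90]

at x=2,y=0 over L1,L2:
+L1 (α=1/2) → [93, 3/2, 231/2]
+L2 (α=5/7) → [1161/7, 228/7, 1501/7]
= [166, 33, 214]

query (1,0) [L1,L2] — begin 0,0,0
L1 α=1/2: [53/2, 31/2, 217/2]
L2 α=3/8: [1051/16, 1673/16, 1235/16]
→ [66, 105, 77]


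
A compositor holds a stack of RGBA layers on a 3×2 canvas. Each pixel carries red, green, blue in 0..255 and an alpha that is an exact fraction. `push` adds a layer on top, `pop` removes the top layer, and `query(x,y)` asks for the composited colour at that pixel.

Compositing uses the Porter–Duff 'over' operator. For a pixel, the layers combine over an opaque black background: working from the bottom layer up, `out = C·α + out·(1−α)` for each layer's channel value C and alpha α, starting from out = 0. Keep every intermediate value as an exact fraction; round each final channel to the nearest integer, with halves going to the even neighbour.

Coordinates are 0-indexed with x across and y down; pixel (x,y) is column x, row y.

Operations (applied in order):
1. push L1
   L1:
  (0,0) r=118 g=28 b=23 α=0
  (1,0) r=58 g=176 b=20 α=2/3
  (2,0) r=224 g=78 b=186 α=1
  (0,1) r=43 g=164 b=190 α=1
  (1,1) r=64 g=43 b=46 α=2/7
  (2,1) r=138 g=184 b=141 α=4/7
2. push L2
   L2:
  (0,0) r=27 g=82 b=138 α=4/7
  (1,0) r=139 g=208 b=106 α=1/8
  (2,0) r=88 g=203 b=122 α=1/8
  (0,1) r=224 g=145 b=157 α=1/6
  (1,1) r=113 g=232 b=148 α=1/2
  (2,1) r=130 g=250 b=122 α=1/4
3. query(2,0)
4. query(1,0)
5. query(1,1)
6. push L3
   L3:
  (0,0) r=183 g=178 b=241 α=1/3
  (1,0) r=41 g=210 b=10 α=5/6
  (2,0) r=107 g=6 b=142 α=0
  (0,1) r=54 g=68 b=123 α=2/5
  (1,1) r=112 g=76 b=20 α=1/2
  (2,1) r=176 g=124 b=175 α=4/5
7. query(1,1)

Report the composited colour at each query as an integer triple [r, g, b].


(2,0) stack=L1,L2; from [0,0,0]:
L1 α=1: [224, 78, 186]
L2 α=1/8: [207, 749/8, 178]
= [207, 94, 178]

query (1,0) [L1,L2] — begin 0,0,0
L1 α=2/3: [116/3, 352/3, 40/3]
L2 α=1/8: [1229/24, 386/3, 299/12]
= [51, 129, 25]

(1,1) stack=L1,L2; from [0,0,0]:
+L1 (α=2/7) → [128/7, 86/7, 92/7]
+L2 (α=1/2) → [919/14, 855/7, 564/7]
→ [66, 122, 81]

at x=1,y=1 over L1,L2,L3:
+L1 (α=2/7) → [128/7, 86/7, 92/7]
+L2 (α=1/2) → [919/14, 855/7, 564/7]
+L3 (α=1/2) → [2487/28, 1387/14, 352/7]
= [89, 99, 50]


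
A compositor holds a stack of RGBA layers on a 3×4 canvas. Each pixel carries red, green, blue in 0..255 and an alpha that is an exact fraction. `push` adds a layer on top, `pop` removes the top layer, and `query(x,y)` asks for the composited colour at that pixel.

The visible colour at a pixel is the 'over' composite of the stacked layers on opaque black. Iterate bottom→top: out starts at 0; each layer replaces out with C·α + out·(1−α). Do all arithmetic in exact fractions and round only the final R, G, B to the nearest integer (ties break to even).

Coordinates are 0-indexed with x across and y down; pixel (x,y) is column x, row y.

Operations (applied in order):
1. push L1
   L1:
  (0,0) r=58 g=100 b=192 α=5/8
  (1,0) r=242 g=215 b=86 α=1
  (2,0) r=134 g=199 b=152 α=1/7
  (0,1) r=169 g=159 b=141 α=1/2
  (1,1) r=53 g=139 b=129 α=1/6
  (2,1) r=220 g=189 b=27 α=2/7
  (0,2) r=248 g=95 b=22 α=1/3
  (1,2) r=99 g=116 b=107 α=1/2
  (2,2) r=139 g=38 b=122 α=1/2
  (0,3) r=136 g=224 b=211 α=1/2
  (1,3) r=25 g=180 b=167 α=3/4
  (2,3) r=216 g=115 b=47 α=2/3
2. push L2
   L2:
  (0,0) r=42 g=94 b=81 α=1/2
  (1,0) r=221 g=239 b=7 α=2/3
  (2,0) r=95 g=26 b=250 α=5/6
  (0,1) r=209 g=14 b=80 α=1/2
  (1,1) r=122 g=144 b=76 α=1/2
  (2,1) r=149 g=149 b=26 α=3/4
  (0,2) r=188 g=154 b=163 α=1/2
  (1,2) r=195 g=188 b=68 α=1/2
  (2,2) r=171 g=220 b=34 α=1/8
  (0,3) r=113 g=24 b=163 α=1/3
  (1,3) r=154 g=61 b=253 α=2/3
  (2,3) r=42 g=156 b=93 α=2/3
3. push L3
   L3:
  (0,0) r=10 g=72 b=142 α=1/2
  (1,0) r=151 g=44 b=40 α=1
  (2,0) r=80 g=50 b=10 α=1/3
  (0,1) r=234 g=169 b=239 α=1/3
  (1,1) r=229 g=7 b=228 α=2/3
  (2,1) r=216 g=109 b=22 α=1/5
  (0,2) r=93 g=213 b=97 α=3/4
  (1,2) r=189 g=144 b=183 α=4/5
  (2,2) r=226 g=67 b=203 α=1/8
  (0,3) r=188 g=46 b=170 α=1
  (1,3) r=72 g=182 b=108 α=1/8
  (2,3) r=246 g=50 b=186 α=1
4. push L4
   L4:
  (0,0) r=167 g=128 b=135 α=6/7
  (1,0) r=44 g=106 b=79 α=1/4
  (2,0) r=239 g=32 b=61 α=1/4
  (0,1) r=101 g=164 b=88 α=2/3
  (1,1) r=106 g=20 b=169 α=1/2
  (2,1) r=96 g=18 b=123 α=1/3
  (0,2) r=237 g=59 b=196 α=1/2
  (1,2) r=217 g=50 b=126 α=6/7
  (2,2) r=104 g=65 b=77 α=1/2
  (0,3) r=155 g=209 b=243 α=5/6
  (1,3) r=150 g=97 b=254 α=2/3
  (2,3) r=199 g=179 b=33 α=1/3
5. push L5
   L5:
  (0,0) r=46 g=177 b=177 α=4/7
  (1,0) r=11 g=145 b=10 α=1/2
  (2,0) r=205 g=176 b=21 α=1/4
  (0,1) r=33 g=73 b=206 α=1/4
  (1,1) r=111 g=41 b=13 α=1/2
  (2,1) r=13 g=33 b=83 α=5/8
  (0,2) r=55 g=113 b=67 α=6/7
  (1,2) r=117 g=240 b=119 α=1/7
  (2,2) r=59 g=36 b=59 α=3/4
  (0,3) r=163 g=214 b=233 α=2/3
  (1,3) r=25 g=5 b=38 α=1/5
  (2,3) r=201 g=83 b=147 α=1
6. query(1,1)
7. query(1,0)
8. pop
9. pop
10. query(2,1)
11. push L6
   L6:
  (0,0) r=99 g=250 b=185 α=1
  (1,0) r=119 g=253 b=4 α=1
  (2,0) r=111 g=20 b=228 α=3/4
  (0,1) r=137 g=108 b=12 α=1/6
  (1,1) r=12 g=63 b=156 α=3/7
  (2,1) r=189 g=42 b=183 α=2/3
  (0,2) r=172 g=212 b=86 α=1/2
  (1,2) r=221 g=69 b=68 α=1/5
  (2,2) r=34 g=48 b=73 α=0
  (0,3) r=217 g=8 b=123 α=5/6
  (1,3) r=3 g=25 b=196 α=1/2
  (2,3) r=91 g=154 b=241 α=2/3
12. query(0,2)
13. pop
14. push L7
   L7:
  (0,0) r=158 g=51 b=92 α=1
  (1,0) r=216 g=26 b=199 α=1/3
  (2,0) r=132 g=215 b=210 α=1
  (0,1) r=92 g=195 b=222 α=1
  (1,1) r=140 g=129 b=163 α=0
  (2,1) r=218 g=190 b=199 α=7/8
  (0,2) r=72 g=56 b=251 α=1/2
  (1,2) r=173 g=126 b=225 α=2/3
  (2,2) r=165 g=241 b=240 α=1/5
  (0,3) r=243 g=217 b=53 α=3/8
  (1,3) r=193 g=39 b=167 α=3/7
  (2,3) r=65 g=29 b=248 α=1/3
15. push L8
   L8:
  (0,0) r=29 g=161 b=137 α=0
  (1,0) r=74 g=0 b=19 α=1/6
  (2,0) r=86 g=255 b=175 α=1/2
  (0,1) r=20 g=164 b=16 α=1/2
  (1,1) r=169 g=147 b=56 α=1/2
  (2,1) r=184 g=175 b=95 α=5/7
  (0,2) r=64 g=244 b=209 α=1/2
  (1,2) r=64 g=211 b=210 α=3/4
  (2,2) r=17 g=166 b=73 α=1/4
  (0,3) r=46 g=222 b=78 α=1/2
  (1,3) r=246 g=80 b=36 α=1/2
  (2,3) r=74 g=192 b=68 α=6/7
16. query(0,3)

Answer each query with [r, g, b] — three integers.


at x=1,y=1 over L1,L2,L3,L4,L5:
L1 α=1/6: [53/6, 139/6, 43/2]
L2 α=1/2: [785/12, 1003/12, 195/4]
L3 α=2/3: [6281/36, 1171/36, 673/4]
L4 α=1/2: [10097/72, 1891/72, 1349/8]
L5 α=1/2: [18089/144, 4843/144, 1453/16]
= [126, 34, 91]

query (1,0) [L1,L2,L3,L4,L5] — begin 0,0,0
after L1 α=1: [242, 215, 86]
after L2 α=2/3: [228, 231, 100/3]
after L3 α=1: [151, 44, 40]
after L4 α=1/4: [497/4, 119/2, 199/4]
after L5 α=1/2: [541/8, 409/4, 239/8]
→ [68, 102, 30]

at x=2,y=1 over L1,L2,L3:
L1 α=2/7: [440/7, 54, 54/7]
L2 α=3/4: [3569/28, 501/4, 150/7]
L3 α=1/5: [5081/35, 122, 754/35]
= [145, 122, 22]

query (0,2) [L1,L2,L3,L6] — begin 0,0,0
L1 α=1/3: [248/3, 95/3, 22/3]
L2 α=1/2: [406/3, 557/6, 511/6]
L3 α=3/4: [1243/12, 4391/24, 2257/24]
L6 α=1/2: [3307/24, 9479/48, 4321/48]
→ [138, 197, 90]

at x=0,y=3 over L1,L2,L3,L7,L8:
+L1 (α=1/2) → [68, 112, 211/2]
+L2 (α=1/3) → [83, 248/3, 374/3]
+L3 (α=1) → [188, 46, 170]
+L7 (α=3/8) → [1669/8, 881/8, 1009/8]
+L8 (α=1/2) → [2037/16, 2657/16, 1633/16]
→ [127, 166, 102]


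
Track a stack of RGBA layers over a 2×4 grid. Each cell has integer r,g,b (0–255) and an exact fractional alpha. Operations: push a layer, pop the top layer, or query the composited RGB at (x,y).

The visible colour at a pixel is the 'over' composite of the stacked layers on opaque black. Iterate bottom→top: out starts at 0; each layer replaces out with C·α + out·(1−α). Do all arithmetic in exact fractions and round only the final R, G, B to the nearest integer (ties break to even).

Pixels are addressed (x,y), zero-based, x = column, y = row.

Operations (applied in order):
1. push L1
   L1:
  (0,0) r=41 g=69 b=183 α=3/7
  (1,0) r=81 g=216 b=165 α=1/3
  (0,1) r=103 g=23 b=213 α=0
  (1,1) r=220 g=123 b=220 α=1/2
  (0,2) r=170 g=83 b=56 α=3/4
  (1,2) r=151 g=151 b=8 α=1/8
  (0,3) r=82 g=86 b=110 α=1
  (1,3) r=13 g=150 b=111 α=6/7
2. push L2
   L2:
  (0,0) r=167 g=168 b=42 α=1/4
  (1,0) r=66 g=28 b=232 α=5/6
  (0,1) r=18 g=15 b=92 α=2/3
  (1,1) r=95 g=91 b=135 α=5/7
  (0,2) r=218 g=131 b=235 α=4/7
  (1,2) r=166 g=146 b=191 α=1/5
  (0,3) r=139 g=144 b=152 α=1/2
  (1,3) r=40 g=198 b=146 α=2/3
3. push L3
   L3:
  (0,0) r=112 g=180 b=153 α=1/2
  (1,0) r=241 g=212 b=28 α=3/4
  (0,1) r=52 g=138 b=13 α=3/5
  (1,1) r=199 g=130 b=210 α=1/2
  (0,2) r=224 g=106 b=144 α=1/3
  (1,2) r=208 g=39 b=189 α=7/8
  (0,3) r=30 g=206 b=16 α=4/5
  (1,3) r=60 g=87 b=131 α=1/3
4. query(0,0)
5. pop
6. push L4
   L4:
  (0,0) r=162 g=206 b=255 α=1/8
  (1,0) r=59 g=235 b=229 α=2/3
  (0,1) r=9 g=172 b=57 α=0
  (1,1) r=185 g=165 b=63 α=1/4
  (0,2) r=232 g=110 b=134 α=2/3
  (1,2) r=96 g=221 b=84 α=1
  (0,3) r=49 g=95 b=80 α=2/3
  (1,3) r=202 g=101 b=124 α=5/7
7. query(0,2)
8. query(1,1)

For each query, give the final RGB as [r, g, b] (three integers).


(0,0) stack=L1,L2,L3; from [0,0,0]:
after L1 α=3/7: [123/7, 207/7, 549/7]
after L2 α=1/4: [769/14, 1797/28, 1941/28]
after L3 α=1/2: [2337/28, 6837/56, 6225/56]
rounded: [83, 122, 111]

(0,2) stack=L1,L2,L4; from [0,0,0]:
after L1 α=3/4: [255/2, 249/4, 42]
after L2 α=4/7: [2509/14, 2843/28, 1066/7]
after L4 α=2/3: [9005/42, 3001/28, 2942/21]
= [214, 107, 140]

query (1,1) [L1,L2,L4] — begin 0,0,0
L1 α=1/2: [110, 123/2, 110]
L2 α=5/7: [695/7, 578/7, 895/7]
L4 α=1/4: [845/7, 2889/28, 1563/14]
= [121, 103, 112]


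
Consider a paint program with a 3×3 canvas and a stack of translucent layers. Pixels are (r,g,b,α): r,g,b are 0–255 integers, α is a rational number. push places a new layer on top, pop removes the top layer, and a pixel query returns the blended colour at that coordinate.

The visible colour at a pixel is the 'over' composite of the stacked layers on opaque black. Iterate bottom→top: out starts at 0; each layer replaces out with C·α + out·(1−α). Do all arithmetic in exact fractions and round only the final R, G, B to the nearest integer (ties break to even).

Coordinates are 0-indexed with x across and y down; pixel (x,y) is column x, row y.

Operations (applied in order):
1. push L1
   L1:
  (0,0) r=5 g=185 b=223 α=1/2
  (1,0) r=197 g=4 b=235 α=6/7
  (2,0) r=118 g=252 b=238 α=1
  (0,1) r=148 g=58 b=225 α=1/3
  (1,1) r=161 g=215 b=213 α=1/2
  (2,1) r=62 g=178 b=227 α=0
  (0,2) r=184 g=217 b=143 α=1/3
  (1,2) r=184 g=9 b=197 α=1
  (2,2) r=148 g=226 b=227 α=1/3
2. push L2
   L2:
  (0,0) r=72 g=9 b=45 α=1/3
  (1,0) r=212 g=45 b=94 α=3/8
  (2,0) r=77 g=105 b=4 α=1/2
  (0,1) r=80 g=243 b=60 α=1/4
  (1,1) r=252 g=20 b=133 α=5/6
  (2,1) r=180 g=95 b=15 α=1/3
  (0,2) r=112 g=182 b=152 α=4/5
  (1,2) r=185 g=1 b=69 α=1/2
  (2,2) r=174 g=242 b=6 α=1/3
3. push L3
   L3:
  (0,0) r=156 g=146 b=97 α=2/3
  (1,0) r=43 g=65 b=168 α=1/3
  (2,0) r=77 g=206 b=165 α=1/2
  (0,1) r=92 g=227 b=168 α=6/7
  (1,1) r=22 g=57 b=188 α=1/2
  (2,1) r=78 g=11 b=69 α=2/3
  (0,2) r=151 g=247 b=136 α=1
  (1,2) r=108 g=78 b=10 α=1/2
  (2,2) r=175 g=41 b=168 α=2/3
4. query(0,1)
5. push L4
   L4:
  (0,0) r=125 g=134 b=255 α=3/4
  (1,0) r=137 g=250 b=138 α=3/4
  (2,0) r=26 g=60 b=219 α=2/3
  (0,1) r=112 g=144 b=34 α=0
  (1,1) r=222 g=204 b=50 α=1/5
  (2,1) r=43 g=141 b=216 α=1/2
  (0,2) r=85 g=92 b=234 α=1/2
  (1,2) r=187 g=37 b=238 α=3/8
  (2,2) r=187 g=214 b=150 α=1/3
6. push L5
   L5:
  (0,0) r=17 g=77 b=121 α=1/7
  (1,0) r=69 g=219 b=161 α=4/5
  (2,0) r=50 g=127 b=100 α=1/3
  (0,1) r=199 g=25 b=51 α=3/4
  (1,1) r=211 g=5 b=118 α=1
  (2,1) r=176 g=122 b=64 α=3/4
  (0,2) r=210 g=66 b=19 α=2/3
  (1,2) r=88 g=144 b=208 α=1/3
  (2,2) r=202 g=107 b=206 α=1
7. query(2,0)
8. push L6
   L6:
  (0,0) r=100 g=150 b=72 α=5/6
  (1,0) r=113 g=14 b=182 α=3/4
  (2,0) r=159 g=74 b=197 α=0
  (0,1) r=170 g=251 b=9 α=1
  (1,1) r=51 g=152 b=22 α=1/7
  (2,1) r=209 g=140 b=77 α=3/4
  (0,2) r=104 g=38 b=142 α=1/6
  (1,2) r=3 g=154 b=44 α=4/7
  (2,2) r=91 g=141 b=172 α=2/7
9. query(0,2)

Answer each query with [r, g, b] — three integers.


(0,1) stack=L1,L2,L3; from [0,0,0]:
L1 α=1/3: [148/3, 58/3, 75]
L2 α=1/4: [57, 301/4, 285/4]
L3 α=6/7: [87, 5749/28, 4317/28]
rounded: [87, 205, 154]

at x=2,y=0 over L1,L2,L3,L4,L5:
after L1 α=1: [118, 252, 238]
after L2 α=1/2: [195/2, 357/2, 121]
after L3 α=1/2: [349/4, 769/4, 143]
after L4 α=2/3: [557/12, 1249/12, 581/3]
after L5 α=1/3: [857/18, 2011/18, 1462/9]
→ [48, 112, 162]

query (0,2) [L1,L2,L3,L4,L5,L6] — begin 0,0,0
L1 α=1/3: [184/3, 217/3, 143/3]
L2 α=4/5: [1528/15, 2401/15, 1967/15]
L3 α=1: [151, 247, 136]
L4 α=1/2: [118, 339/2, 185]
L5 α=2/3: [538/3, 201/2, 223/3]
L6 α=1/6: [1501/9, 1081/12, 1541/18]
rounded: [167, 90, 86]


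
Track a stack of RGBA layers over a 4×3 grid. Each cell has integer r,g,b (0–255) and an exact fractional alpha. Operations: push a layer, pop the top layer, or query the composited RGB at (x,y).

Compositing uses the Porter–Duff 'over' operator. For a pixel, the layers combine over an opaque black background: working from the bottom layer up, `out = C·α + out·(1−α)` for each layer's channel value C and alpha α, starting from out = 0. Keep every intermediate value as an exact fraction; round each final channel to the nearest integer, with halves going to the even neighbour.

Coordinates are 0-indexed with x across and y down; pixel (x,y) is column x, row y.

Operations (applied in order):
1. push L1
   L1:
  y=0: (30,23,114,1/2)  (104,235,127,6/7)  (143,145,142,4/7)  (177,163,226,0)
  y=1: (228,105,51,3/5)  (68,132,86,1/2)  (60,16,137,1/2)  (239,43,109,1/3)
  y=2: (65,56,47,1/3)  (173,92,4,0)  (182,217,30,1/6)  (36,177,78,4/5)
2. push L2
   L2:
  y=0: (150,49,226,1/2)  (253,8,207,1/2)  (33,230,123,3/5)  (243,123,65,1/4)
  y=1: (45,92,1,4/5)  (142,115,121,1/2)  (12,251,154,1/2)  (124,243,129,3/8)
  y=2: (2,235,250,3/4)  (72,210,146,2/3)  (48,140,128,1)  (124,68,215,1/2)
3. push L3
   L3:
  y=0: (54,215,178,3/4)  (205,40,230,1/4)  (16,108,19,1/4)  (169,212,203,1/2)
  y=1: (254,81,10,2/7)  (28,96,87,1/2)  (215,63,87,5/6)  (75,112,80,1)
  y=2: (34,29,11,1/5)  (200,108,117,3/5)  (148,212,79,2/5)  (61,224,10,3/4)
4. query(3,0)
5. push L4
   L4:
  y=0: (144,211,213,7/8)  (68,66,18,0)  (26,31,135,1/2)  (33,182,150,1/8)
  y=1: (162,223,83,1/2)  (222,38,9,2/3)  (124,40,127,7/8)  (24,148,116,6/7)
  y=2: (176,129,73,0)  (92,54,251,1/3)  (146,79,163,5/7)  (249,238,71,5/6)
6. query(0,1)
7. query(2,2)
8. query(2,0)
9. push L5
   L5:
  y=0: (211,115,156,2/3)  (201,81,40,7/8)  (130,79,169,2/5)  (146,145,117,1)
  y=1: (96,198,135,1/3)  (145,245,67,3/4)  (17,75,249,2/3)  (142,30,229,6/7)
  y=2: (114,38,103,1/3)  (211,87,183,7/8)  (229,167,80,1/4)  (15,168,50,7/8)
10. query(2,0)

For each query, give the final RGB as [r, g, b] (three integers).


at x=3,y=0 over L1,L2,L3:
after L1 α=0: [0, 0, 0]
after L2 α=1/4: [243/4, 123/4, 65/4]
after L3 α=1/2: [919/8, 971/8, 877/8]
→ [115, 121, 110]

query (0,1) [L1,L2,L3,L4] — begin 0,0,0
+L1 (α=3/5) → [684/5, 63, 153/5]
+L2 (α=4/5) → [1584/25, 431/5, 173/25]
+L3 (α=2/7) → [4124/35, 593/7, 39/5]
+L4 (α=1/2) → [4897/35, 1077/7, 227/5]
= [140, 154, 45]

at x=2,y=2 over L1,L2,L3,L4:
L1 α=1/6: [91/3, 217/6, 5]
L2 α=1: [48, 140, 128]
L3 α=2/5: [88, 844/5, 542/5]
L4 α=5/7: [906/7, 3663/35, 737/5]
→ [129, 105, 147]

(2,0) stack=L1,L2,L3,L4; from [0,0,0]:
+L1 (α=4/7) → [572/7, 580/7, 568/7]
+L2 (α=3/5) → [1837/35, 1198/7, 3719/35]
+L3 (α=1/4) → [6071/140, 2175/14, 5911/70]
+L4 (α=1/2) → [9711/280, 2609/28, 15361/140]
= [35, 93, 110]

at x=2,y=0 over L1,L2,L3,L4,L5:
+L1 (α=4/7) → [572/7, 580/7, 568/7]
+L2 (α=3/5) → [1837/35, 1198/7, 3719/35]
+L3 (α=1/4) → [6071/140, 2175/14, 5911/70]
+L4 (α=1/2) → [9711/280, 2609/28, 15361/140]
+L5 (α=2/5) → [101933/1400, 12251/140, 93403/700]
→ [73, 88, 133]


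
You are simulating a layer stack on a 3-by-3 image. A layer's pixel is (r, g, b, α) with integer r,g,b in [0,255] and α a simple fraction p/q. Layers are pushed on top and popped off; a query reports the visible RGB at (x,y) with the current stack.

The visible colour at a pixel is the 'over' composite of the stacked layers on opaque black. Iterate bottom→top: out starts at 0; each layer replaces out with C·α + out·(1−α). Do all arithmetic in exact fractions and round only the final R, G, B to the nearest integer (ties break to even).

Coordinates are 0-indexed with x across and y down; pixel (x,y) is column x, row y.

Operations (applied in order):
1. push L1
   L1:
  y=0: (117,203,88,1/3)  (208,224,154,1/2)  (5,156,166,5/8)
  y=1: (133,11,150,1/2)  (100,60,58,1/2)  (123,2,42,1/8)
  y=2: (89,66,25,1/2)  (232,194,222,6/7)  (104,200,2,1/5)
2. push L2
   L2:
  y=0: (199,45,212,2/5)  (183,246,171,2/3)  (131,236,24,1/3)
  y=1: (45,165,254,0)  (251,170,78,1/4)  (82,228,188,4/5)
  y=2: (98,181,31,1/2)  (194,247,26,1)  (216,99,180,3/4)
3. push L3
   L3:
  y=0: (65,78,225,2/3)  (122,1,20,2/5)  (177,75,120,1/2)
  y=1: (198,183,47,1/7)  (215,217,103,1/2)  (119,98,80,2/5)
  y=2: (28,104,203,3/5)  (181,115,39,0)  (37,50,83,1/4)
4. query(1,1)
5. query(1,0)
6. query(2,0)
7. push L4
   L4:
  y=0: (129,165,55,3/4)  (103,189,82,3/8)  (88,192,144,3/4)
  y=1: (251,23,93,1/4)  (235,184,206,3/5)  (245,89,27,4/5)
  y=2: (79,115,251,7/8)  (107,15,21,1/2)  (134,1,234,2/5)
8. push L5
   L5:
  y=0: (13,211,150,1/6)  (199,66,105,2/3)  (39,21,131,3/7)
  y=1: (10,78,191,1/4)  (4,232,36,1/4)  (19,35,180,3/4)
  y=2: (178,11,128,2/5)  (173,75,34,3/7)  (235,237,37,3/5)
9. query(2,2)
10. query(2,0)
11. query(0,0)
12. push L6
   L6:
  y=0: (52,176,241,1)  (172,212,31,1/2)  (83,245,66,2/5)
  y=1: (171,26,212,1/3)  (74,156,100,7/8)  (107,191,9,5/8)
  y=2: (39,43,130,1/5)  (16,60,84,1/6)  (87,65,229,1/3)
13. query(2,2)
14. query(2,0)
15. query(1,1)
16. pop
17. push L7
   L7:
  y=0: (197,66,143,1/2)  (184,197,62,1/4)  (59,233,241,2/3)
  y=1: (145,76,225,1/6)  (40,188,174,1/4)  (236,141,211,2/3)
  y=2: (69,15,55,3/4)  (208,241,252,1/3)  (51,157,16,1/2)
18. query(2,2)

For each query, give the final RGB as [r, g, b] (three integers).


query (1,1) [L1,L2,L3] — begin 0,0,0
after L1 α=1/2: [50, 30, 29]
after L2 α=1/4: [401/4, 65, 165/4]
after L3 α=1/2: [1261/8, 141, 577/8]
rounded: [158, 141, 72]

(1,0) stack=L1,L2,L3; from [0,0,0]:
+L1 (α=1/2) → [104, 112, 77]
+L2 (α=2/3) → [470/3, 604/3, 419/3]
+L3 (α=2/5) → [714/5, 606/5, 459/5]
→ [143, 121, 92]

at x=2,y=0 over L1,L2,L3:
after L1 α=5/8: [25/8, 195/2, 415/4]
after L2 α=1/3: [183/4, 431/3, 463/6]
after L3 α=1/2: [891/8, 328/3, 1183/12]
= [111, 109, 99]

(2,2) stack=L1,L2,L3,L4,L5; from [0,0,0]:
after L1 α=1/5: [104/5, 40, 2/5]
after L2 α=3/4: [836/5, 337/4, 1351/10]
after L3 α=1/4: [2693/20, 1211/16, 4883/40]
after L4 α=2/5: [13439/100, 733/16, 33369/200]
after L5 α=3/5: [48689/250, 6421/40, 44469/500]
→ [195, 161, 89]

at x=2,y=0 over L1,L2,L3,L4,L5:
after L1 α=5/8: [25/8, 195/2, 415/4]
after L2 α=1/3: [183/4, 431/3, 463/6]
after L3 α=1/2: [891/8, 328/3, 1183/12]
after L4 α=3/4: [3003/32, 514/3, 6367/48]
after L5 α=3/7: [3939/56, 2245/21, 11083/84]
rounded: [70, 107, 132]

query (0,0) [L1,L2,L3,L4,L5] — begin 0,0,0
L1 α=1/3: [39, 203/3, 88/3]
L2 α=2/5: [103, 293/5, 512/5]
L3 α=2/3: [233/3, 1073/15, 2762/15]
L4 α=3/4: [697/6, 4249/30, 5237/60]
L5 α=1/6: [3563/36, 5515/36, 7037/72]
→ [99, 153, 98]

at x=2,y=2 over L1,L2,L3,L4,L5,L6:
L1 α=1/5: [104/5, 40, 2/5]
L2 α=3/4: [836/5, 337/4, 1351/10]
L3 α=1/4: [2693/20, 1211/16, 4883/40]
L4 α=2/5: [13439/100, 733/16, 33369/200]
L5 α=3/5: [48689/250, 6421/40, 44469/500]
L6 α=1/3: [59564/375, 7721/60, 101719/750]
= [159, 129, 136]

(2,0) stack=L1,L2,L3,L4,L5,L6; from [0,0,0]:
L1 α=5/8: [25/8, 195/2, 415/4]
L2 α=1/3: [183/4, 431/3, 463/6]
L3 α=1/2: [891/8, 328/3, 1183/12]
L4 α=3/4: [3003/32, 514/3, 6367/48]
L5 α=3/7: [3939/56, 2245/21, 11083/84]
L6 α=2/5: [21113/280, 1135/7, 14779/140]
= [75, 162, 106]

(1,1) stack=L1,L2,L3,L4,L5,L6; from [0,0,0]:
after L1 α=1/2: [50, 30, 29]
after L2 α=1/4: [401/4, 65, 165/4]
after L3 α=1/2: [1261/8, 141, 577/8]
after L4 α=3/5: [4081/20, 834/5, 3049/20]
after L5 α=1/4: [12323/80, 1831/10, 9867/80]
after L6 α=7/8: [53763/640, 12751/80, 65867/640]
→ [84, 159, 103]

query (2,2) [L1,L2,L3,L4,L5,L7] — begin 0,0,0
L1 α=1/5: [104/5, 40, 2/5]
L2 α=3/4: [836/5, 337/4, 1351/10]
L3 α=1/4: [2693/20, 1211/16, 4883/40]
L4 α=2/5: [13439/100, 733/16, 33369/200]
L5 α=3/5: [48689/250, 6421/40, 44469/500]
L7 α=1/2: [61439/500, 12701/80, 52469/1000]
rounded: [123, 159, 52]


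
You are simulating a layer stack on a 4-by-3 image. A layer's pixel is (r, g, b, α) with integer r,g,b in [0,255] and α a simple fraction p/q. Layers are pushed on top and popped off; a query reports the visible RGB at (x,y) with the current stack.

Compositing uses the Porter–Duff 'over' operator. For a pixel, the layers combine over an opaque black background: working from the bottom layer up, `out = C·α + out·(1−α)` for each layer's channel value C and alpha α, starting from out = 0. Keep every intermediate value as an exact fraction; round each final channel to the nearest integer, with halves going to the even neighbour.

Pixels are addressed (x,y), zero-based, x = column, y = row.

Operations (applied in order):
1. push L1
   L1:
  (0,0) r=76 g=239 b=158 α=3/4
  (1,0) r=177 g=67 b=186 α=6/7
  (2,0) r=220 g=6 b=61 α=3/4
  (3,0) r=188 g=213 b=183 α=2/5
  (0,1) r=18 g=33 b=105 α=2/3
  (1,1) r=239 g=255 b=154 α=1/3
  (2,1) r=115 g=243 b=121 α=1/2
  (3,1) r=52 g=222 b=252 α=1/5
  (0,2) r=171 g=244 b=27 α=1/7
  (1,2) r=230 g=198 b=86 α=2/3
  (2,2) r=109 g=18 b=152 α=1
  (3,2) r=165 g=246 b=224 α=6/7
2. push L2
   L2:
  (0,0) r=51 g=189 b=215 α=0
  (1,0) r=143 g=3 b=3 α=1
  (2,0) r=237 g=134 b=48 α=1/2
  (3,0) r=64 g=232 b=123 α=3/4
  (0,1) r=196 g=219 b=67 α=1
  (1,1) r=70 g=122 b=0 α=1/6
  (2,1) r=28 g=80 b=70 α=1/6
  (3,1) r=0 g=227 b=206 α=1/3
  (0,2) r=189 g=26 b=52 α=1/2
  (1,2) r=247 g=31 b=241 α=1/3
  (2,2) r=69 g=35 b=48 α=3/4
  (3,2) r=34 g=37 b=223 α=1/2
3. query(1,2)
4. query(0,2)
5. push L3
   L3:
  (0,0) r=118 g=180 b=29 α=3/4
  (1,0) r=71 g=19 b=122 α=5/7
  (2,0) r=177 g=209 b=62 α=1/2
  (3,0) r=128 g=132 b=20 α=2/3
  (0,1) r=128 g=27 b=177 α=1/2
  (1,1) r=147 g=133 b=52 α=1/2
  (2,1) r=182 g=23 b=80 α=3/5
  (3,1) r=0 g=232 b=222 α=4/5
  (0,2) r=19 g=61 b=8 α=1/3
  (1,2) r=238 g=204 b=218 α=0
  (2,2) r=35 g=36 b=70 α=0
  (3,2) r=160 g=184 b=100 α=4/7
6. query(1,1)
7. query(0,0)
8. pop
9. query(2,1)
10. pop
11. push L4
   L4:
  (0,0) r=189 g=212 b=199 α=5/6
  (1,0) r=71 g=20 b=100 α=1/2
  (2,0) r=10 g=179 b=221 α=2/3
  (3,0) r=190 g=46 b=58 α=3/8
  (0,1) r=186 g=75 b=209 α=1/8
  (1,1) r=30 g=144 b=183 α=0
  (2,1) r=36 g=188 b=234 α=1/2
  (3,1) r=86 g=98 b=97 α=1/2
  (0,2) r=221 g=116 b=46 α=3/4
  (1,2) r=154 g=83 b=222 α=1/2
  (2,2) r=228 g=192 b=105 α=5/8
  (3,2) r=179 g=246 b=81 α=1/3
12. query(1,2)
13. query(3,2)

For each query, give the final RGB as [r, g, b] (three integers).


query (1,2) [L1,L2] — begin 0,0,0
after L1 α=2/3: [460/3, 132, 172/3]
after L2 α=1/3: [1661/9, 295/3, 1067/9]
→ [185, 98, 119]

query (0,2) [L1,L2] — begin 0,0,0
+L1 (α=1/7) → [171/7, 244/7, 27/7]
+L2 (α=1/2) → [747/7, 213/7, 391/14]
→ [107, 30, 28]

at x=1,y=1 over L1,L2,L3:
+L1 (α=1/3) → [239/3, 85, 154/3]
+L2 (α=1/6) → [1405/18, 547/6, 385/9]
+L3 (α=1/2) → [4051/36, 1345/12, 853/18]
= [113, 112, 47]

at x=0,y=0 over L1,L2,L3:
L1 α=3/4: [57, 717/4, 237/2]
L2 α=0: [57, 717/4, 237/2]
L3 α=3/4: [411/4, 2877/16, 411/8]
rounded: [103, 180, 51]

at x=2,y=1 over L1,L2:
+L1 (α=1/2) → [115/2, 243/2, 121/2]
+L2 (α=1/6) → [631/12, 1375/12, 745/12]
rounded: [53, 115, 62]

query (1,2) [L1,L4] — begin 0,0,0
+L1 (α=2/3) → [460/3, 132, 172/3]
+L4 (α=1/2) → [461/3, 215/2, 419/3]
rounded: [154, 108, 140]

at x=3,y=2 over L1,L4:
L1 α=6/7: [990/7, 1476/7, 192]
L4 α=1/3: [3233/21, 1558/7, 155]
→ [154, 223, 155]


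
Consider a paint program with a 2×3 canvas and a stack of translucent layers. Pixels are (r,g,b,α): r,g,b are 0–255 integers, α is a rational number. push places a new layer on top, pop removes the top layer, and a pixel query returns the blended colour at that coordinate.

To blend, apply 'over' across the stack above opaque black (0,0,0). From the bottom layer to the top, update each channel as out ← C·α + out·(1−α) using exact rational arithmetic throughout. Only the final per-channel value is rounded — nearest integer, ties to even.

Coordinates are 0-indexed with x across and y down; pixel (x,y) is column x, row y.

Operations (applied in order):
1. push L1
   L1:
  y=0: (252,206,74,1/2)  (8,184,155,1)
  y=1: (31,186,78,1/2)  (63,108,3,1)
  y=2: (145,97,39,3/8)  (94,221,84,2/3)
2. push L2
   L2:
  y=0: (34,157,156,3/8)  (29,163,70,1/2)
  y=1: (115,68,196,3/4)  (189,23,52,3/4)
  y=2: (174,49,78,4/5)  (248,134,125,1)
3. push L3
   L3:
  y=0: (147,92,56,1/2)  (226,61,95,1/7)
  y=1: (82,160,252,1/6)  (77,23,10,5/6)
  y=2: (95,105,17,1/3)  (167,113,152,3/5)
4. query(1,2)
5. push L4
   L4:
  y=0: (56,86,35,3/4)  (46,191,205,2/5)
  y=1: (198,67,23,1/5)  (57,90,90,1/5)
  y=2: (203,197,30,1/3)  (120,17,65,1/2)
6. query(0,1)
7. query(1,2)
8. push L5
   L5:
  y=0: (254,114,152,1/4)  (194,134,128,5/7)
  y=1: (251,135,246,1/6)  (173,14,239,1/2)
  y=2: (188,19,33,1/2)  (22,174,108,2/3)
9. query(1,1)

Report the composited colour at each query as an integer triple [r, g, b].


at x=1,y=2 over L1,L2,L3:
+L1 (α=2/3) → [188/3, 442/3, 56]
+L2 (α=1) → [248, 134, 125]
+L3 (α=3/5) → [997/5, 607/5, 706/5]
= [199, 121, 141]

(0,1) stack=L1,L2,L3,L4; from [0,0,0]:
after L1 α=1/2: [31/2, 93, 39]
after L2 α=3/4: [721/8, 297/4, 627/4]
after L3 α=1/6: [4261/48, 2125/24, 1381/8]
after L4 α=1/5: [6637/60, 2527/30, 1427/10]
rounded: [111, 84, 143]

query (1,2) [L1,L2,L3,L4] — begin 0,0,0
+L1 (α=2/3) → [188/3, 442/3, 56]
+L2 (α=1) → [248, 134, 125]
+L3 (α=3/5) → [997/5, 607/5, 706/5]
+L4 (α=1/2) → [1597/10, 346/5, 1031/10]
= [160, 69, 103]

(1,1) stack=L1,L2,L3,L4,L5; from [0,0,0]:
after L1 α=1: [63, 108, 3]
after L2 α=3/4: [315/2, 177/4, 159/4]
after L3 α=5/6: [1085/12, 637/24, 359/24]
after L4 α=1/5: [1256/15, 1177/30, 899/30]
after L5 α=1/2: [3851/30, 1597/60, 8069/60]
rounded: [128, 27, 134]


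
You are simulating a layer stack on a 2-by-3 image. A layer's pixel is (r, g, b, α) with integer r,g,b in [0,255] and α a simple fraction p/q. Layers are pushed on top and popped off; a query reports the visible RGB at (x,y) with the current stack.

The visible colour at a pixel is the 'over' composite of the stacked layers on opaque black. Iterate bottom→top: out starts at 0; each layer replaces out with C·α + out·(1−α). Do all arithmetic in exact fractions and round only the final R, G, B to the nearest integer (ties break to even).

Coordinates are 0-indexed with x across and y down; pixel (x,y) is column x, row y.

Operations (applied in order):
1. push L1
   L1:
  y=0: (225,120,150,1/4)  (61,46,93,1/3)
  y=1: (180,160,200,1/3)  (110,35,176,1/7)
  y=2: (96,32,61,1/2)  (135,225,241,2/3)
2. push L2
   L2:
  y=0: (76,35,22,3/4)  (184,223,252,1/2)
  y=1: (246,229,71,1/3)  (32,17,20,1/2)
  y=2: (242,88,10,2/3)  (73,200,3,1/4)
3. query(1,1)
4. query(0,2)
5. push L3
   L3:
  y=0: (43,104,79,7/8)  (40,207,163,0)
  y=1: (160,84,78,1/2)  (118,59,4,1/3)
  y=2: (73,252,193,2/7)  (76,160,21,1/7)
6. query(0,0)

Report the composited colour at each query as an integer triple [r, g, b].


(1,1) stack=L1,L2; from [0,0,0]:
L1 α=1/7: [110/7, 5, 176/7]
L2 α=1/2: [167/7, 11, 158/7]
→ [24, 11, 23]

at x=0,y=2 over L1,L2:
+L1 (α=1/2) → [48, 16, 61/2]
+L2 (α=2/3) → [532/3, 64, 101/6]
→ [177, 64, 17]

(0,0) stack=L1,L2,L3; from [0,0,0]:
L1 α=1/4: [225/4, 30, 75/2]
L2 α=3/4: [1137/16, 135/4, 207/8]
L3 α=7/8: [5953/128, 3047/32, 4631/64]
= [47, 95, 72]


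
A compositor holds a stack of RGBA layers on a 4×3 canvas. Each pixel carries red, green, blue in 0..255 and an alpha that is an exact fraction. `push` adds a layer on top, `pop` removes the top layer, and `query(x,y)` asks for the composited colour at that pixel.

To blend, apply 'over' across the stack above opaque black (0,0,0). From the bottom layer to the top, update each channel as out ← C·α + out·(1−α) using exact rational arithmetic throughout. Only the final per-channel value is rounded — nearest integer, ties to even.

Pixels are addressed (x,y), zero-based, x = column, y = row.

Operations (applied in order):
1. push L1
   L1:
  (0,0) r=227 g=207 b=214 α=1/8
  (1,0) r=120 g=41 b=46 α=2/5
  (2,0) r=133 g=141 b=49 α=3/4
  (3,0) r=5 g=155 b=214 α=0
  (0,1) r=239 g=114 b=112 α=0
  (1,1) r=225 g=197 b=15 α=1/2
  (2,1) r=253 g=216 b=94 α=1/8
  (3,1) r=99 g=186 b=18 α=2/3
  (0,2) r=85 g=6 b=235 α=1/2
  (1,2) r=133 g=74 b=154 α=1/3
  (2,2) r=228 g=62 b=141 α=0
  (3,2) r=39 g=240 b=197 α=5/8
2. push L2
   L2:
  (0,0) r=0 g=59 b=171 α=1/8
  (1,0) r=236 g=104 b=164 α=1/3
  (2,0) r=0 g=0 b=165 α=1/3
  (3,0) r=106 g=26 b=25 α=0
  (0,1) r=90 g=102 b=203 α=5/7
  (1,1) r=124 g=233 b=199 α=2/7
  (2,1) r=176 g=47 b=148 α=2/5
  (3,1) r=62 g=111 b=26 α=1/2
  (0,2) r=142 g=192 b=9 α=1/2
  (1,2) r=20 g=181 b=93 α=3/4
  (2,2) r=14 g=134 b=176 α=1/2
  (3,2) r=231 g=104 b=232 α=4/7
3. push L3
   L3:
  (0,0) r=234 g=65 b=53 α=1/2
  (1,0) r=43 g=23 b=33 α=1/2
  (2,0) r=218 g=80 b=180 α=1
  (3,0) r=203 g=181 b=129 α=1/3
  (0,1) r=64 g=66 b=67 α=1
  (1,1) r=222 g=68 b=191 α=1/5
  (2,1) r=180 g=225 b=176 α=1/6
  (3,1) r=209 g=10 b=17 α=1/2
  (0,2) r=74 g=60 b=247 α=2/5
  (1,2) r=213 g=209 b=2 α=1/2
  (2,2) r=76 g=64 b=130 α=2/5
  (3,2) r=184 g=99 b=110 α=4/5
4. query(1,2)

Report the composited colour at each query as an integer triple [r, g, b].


at x=1,y=2 over L1,L2,L3:
after L1 α=1/3: [133/3, 74/3, 154/3]
after L2 α=3/4: [313/12, 1703/12, 991/12]
after L3 α=1/2: [2869/24, 4211/24, 1015/24]
→ [120, 175, 42]


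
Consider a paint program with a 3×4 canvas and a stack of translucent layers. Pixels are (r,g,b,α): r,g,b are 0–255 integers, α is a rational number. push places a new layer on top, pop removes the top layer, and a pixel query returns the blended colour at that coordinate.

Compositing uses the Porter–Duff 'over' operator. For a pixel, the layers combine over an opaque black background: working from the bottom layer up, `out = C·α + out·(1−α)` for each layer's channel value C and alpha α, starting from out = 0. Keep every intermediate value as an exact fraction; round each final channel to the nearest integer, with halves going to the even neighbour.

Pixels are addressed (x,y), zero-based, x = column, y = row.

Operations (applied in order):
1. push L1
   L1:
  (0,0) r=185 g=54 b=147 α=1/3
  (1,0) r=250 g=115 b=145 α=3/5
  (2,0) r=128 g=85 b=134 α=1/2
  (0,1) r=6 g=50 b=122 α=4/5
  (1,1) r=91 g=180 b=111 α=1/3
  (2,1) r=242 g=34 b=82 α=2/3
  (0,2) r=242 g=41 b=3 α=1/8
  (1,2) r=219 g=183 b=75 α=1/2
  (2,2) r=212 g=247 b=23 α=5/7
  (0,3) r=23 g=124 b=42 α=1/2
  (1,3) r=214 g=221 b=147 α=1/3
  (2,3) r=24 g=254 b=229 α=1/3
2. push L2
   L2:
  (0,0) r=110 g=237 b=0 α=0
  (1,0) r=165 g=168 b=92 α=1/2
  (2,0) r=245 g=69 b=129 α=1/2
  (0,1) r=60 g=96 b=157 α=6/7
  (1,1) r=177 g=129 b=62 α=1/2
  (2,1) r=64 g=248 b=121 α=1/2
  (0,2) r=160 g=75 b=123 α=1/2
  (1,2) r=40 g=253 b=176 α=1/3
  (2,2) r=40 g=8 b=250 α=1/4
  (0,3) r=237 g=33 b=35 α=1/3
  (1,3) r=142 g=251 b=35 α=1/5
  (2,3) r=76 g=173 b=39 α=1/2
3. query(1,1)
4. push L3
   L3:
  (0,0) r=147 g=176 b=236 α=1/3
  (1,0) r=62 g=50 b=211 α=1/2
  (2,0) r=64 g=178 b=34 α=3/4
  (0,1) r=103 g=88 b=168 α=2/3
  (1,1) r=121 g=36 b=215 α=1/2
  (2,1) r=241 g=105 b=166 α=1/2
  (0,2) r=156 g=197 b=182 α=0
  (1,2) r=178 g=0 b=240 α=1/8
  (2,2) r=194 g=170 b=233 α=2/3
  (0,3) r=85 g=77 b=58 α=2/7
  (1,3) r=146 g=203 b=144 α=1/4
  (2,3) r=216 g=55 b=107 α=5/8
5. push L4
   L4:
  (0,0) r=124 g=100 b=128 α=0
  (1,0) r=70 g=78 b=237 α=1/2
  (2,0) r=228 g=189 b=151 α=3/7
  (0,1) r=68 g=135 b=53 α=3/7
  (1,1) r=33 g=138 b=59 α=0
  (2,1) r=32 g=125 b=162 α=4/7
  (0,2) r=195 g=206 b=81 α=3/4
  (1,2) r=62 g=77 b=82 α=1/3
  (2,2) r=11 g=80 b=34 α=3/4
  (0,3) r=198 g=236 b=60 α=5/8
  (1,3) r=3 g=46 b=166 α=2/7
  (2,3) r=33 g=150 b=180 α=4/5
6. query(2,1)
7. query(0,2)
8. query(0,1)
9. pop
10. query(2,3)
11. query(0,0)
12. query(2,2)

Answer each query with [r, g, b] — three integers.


(1,1) stack=L1,L2; from [0,0,0]:
+L1 (α=1/3) → [91/3, 60, 37]
+L2 (α=1/2) → [311/3, 189/2, 99/2]
= [104, 94, 50]

query (2,1) [L1,L2,L3,L4] — begin 0,0,0
after L1 α=2/3: [484/3, 68/3, 164/3]
after L2 α=1/2: [338/3, 406/3, 527/6]
after L3 α=1/2: [1061/6, 721/6, 1523/12]
after L4 α=4/7: [1317/14, 1721/14, 4115/28]
→ [94, 123, 147]

query (0,2) [L1,L2,L3,L4] — begin 0,0,0
L1 α=1/8: [121/4, 41/8, 3/8]
L2 α=1/2: [761/8, 641/16, 987/16]
L3 α=0: [761/8, 641/16, 987/16]
L4 α=3/4: [5441/32, 10529/64, 4875/64]
= [170, 165, 76]

query (0,1) [L1,L2,L3,L4] — begin 0,0,0
after L1 α=4/5: [24/5, 40, 488/5]
after L2 α=6/7: [1824/35, 88, 5198/35]
after L3 α=2/3: [9034/105, 88, 16958/105]
after L4 α=3/7: [57556/735, 757/7, 84527/735]
rounded: [78, 108, 115]

query (2,3) [L1,L2,L3] — begin 0,0,0
after L1 α=1/3: [8, 254/3, 229/3]
after L2 α=1/2: [42, 773/6, 173/3]
after L3 α=5/8: [603/4, 1323/16, 177/2]
rounded: [151, 83, 88]

at x=0,y=0 over L1,L2,L3:
+L1 (α=1/3) → [185/3, 18, 49]
+L2 (α=0) → [185/3, 18, 49]
+L3 (α=1/3) → [811/9, 212/3, 334/3]
= [90, 71, 111]

at x=2,y=2 over L1,L2,L3:
+L1 (α=5/7) → [1060/7, 1235/7, 115/7]
+L2 (α=1/4) → [865/7, 3761/28, 2095/28]
+L3 (α=2/3) → [3581/21, 4427/28, 15143/84]
→ [171, 158, 180]
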